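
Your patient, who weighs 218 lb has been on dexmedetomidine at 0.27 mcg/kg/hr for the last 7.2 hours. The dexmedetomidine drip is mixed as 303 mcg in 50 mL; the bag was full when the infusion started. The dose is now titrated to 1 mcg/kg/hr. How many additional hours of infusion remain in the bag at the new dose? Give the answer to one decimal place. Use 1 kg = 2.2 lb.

Initial rate:
Weight = 218 lb ÷ 2.2 lb/kg = 99.09091 kg
Dose = 0.27 mcg/kg/hr × 99.09091 kg = 26.75455 mcg/hr
Concentration = 303 mcg ÷ 50 mL = 6.06 mcg/mL
Rate = 26.75455 mcg/hr ÷ 6.06 mcg/mL = 4.414941 mL/hr
Volume infused so far = 4.414941 mL/hr × 7.2 hr = 31.78758 mL
Volume remaining = 50 − 31.78758 = 18.21242 mL
New rate:
Dose = 1 mcg/kg/hr × 99.09091 kg = 99.09091 mcg/hr
Rate = 99.09091 mcg/hr ÷ 6.06 mcg/mL = 16.35164 mL/hr
Time remaining = 18.21242 mL ÷ 16.35164 mL/hr = 1.113798 hr

1.1 hours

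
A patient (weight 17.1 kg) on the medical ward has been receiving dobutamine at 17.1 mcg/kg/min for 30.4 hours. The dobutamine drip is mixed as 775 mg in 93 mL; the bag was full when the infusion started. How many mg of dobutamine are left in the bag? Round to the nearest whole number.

242 mg

Dose = 17.1 mcg/kg/min × 17.1 kg = 292.41 mcg/min
292.41 mcg/min × 60 min/hr = 17544.6 mcg/hr
Concentration = 775 mg ÷ 93 mL = 8.333333 mg/mL = 8333.333 mcg/mL
Rate = 17544.6 mcg/hr ÷ 8333.333 mcg/mL = 2.105352 mL/hr
Volume infused = 2.105352 mL/hr × 30.4 hr = 64.0027 mL
Volume remaining = 93 − 64.0027 = 28.9973 mL
Drug remaining = 28.9973 mL × 8333.333 mcg/mL = 241644.2 mcg = 241.6442 mg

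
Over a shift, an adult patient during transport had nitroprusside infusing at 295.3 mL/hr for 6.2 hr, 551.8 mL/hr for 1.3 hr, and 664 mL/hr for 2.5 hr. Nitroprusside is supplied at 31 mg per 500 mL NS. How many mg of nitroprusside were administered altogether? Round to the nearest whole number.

261 mg

Concentration = 31 mg ÷ 500 mL = 0.062 mg/mL
Stage 1: 295.3 mL/hr × 6.2 hr = 1830.86 mL → 1830.86 mL × 0.062 mg/mL = 113.5133 mg
Stage 2: 551.8 mL/hr × 1.3 hr = 717.34 mL → 717.34 mL × 0.062 mg/mL = 44.47508 mg
Stage 3: 664 mL/hr × 2.5 hr = 1660 mL → 1660 mL × 0.062 mg/mL = 102.92 mg
Total = 113.5133 + 44.47508 + 102.92 = 260.9084 mg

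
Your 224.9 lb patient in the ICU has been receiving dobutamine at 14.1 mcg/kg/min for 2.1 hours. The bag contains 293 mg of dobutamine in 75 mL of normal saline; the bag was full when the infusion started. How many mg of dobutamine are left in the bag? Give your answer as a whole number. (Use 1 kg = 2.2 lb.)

111 mg

Weight = 224.9 lb ÷ 2.2 lb/kg = 102.2273 kg
Dose = 14.1 mcg/kg/min × 102.2273 kg = 1441.405 mcg/min
1441.405 mcg/min × 60 min/hr = 86484.27 mcg/hr
Concentration = 293 mg ÷ 75 mL = 3.906667 mg/mL = 3906.667 mcg/mL
Rate = 86484.27 mcg/hr ÷ 3906.667 mcg/mL = 22.13761 mL/hr
Volume infused = 22.13761 mL/hr × 2.1 hr = 46.48899 mL
Volume remaining = 75 − 46.48899 = 28.51101 mL
Drug remaining = 28.51101 mL × 3906.667 mcg/mL = 111383 mcg = 111.383 mg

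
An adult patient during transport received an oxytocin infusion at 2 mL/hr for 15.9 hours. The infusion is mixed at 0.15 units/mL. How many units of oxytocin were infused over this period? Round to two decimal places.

Concentration = 0.15 units/mL = 150 milliunits/mL
Drug rate = 2 mL/hr × 150 milliunits/mL = 300 milliunits/hr
Total = 300 milliunits/hr × 15.9 hr = 4770 milliunits = 4.77 units

4.77 units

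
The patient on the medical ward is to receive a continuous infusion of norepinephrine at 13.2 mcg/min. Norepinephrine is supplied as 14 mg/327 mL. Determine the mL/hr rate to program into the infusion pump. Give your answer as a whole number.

13.2 mcg/min × 60 min/hr = 792 mcg/hr
Concentration = 14 mg ÷ 327 mL = 0.04281346 mg/mL = 42.81346 mcg/mL
Rate = 792 mcg/hr ÷ 42.81346 mcg/mL = 18.49886 mL/hr

18 mL/hr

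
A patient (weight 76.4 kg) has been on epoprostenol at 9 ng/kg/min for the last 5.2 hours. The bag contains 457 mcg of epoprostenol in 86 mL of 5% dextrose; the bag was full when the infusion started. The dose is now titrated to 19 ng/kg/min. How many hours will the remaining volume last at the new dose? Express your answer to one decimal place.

2.8 hours

Initial rate:
Dose = 9 ng/kg/min × 76.4 kg = 687.6 ng/min
687.6 ng/min × 60 min/hr = 41256 ng/hr
Concentration = 457 mcg ÷ 86 mL = 5.313953 mcg/mL = 5313.953 ng/mL
Rate = 41256 ng/hr ÷ 5313.953 ng/mL = 7.763711 mL/hr
Volume infused so far = 7.763711 mL/hr × 5.2 hr = 40.3713 mL
Volume remaining = 86 − 40.3713 = 45.6287 mL
New rate:
Dose = 19 ng/kg/min × 76.4 kg = 1451.6 ng/min
1451.6 ng/min × 60 min/hr = 87096 ng/hr
Rate = 87096 ng/hr ÷ 5313.953 ng/mL = 16.39006 mL/hr
Time remaining = 45.6287 mL ÷ 16.39006 mL/hr = 2.783926 hr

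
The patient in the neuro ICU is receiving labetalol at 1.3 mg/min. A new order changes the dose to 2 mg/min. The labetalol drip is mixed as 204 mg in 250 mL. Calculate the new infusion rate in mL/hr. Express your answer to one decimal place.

2 mg/min × 60 min/hr = 120 mg/hr
Concentration = 204 mg ÷ 250 mL = 0.816 mg/mL
Rate = 120 mg/hr ÷ 0.816 mg/mL = 147.0588 mL/hr

147.1 mL/hr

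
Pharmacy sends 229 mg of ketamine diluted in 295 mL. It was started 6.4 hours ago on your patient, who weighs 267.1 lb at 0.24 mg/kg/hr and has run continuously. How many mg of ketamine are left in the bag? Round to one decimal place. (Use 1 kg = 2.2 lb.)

42.5 mg

Weight = 267.1 lb ÷ 2.2 lb/kg = 121.4091 kg
Dose = 0.24 mg/kg/hr × 121.4091 kg = 29.13818 mg/hr
Concentration = 229 mg ÷ 295 mL = 0.7762712 mg/mL
Rate = 29.13818 mg/hr ÷ 0.7762712 mg/mL = 37.53609 mL/hr
Volume infused = 37.53609 mL/hr × 6.4 hr = 240.2309 mL
Volume remaining = 295 − 240.2309 = 54.76905 mL
Drug remaining = 54.76905 mL × 0.7762712 mg/mL = 42.51564 mg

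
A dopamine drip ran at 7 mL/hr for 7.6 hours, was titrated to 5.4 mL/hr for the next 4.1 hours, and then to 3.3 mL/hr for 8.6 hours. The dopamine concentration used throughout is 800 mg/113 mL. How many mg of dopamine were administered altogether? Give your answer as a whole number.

734 mg

Concentration = 800 mg ÷ 113 mL = 7.079646 mg/mL
Stage 1: 7 mL/hr × 7.6 hr = 53.2 mL → 53.2 mL × 7.079646 mg/mL = 376.6372 mg
Stage 2: 5.4 mL/hr × 4.1 hr = 22.14 mL → 22.14 mL × 7.079646 mg/mL = 156.7434 mg
Stage 3: 3.3 mL/hr × 8.6 hr = 28.38 mL → 28.38 mL × 7.079646 mg/mL = 200.9204 mg
Total = 376.6372 + 156.7434 + 200.9204 = 734.3009 mg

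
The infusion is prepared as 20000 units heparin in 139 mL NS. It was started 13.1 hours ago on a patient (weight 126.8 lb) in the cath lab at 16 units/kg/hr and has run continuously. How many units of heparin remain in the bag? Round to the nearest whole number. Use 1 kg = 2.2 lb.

7919 units

Weight = 126.8 lb ÷ 2.2 lb/kg = 57.63636 kg
Dose = 16 units/kg/hr × 57.63636 kg = 922.1818 units/hr
Concentration = 20000 units ÷ 139 mL = 143.8849 units/mL
Rate = 922.1818 units/hr ÷ 143.8849 units/mL = 6.409164 mL/hr
Volume infused = 6.409164 mL/hr × 13.1 hr = 83.96004 mL
Volume remaining = 139 − 83.96004 = 55.03996 mL
Drug remaining = 55.03996 mL × 143.8849 units/mL = 7919.418 units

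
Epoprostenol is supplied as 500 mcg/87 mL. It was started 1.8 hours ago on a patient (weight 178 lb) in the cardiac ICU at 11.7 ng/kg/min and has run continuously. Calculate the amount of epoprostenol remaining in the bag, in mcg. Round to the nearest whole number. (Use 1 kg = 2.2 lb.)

Weight = 178 lb ÷ 2.2 lb/kg = 80.90909 kg
Dose = 11.7 ng/kg/min × 80.90909 kg = 946.6364 ng/min
946.6364 ng/min × 60 min/hr = 56798.18 ng/hr
Concentration = 500 mcg ÷ 87 mL = 5.747126 mcg/mL = 5747.126 ng/mL
Rate = 56798.18 ng/hr ÷ 5747.126 ng/mL = 9.882884 mL/hr
Volume infused = 9.882884 mL/hr × 1.8 hr = 17.78919 mL
Volume remaining = 87 − 17.78919 = 69.21081 mL
Drug remaining = 69.21081 mL × 5747.126 ng/mL = 397763.3 ng = 397.7633 mcg

398 mcg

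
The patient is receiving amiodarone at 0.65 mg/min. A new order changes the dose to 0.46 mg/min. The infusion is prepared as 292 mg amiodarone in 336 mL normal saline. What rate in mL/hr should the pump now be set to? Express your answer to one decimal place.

0.46 mg/min × 60 min/hr = 27.6 mg/hr
Concentration = 292 mg ÷ 336 mL = 0.8690476 mg/mL
Rate = 27.6 mg/hr ÷ 0.8690476 mg/mL = 31.7589 mL/hr

31.8 mL/hr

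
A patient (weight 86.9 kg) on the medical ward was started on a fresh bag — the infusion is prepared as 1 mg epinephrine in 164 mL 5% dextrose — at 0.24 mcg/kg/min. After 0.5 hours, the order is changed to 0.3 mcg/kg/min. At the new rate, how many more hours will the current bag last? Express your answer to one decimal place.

0.2 hours

Initial rate:
Dose = 0.24 mcg/kg/min × 86.9 kg = 20.856 mcg/min
20.856 mcg/min × 60 min/hr = 1251.36 mcg/hr
Concentration = 1 mg ÷ 164 mL = 0.006097561 mg/mL = 6.097561 mcg/mL
Rate = 1251.36 mcg/hr ÷ 6.097561 mcg/mL = 205.223 mL/hr
Volume infused so far = 205.223 mL/hr × 0.5 hr = 102.6115 mL
Volume remaining = 164 − 102.6115 = 61.38848 mL
New rate:
Dose = 0.3 mcg/kg/min × 86.9 kg = 26.07 mcg/min
26.07 mcg/min × 60 min/hr = 1564.2 mcg/hr
Rate = 1564.2 mcg/hr ÷ 6.097561 mcg/mL = 256.5288 mL/hr
Time remaining = 61.38848 mL ÷ 256.5288 mL/hr = 0.2393044 hr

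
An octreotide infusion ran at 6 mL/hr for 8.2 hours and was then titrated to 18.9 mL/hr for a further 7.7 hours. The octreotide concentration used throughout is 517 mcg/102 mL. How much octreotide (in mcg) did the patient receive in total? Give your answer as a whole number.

Concentration = 517 mcg ÷ 102 mL = 5.068627 mcg/mL
Stage 1: 6 mL/hr × 8.2 hr = 49.2 mL → 49.2 mL × 5.068627 mcg/mL = 249.3765 mcg
Stage 2: 18.9 mL/hr × 7.7 hr = 145.53 mL → 145.53 mL × 5.068627 mcg/mL = 737.6374 mcg
Total = 249.3765 + 737.6374 = 987.0138 mcg

987 mcg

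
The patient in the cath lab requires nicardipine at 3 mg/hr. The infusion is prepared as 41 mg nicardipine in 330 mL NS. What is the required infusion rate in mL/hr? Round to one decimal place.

Concentration = 41 mg ÷ 330 mL = 0.1242424 mg/mL
Rate = 3 mg/hr ÷ 0.1242424 mg/mL = 24.14634 mL/hr

24.1 mL/hr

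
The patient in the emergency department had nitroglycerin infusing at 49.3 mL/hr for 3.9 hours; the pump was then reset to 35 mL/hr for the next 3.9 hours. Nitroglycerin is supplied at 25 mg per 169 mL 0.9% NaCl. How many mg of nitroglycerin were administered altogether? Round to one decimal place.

Concentration = 25 mg ÷ 169 mL = 0.147929 mg/mL
Stage 1: 49.3 mL/hr × 3.9 hr = 192.27 mL → 192.27 mL × 0.147929 mg/mL = 28.44231 mg
Stage 2: 35 mL/hr × 3.9 hr = 136.5 mL → 136.5 mL × 0.147929 mg/mL = 20.19231 mg
Total = 28.44231 + 20.19231 = 48.63462 mg

48.6 mg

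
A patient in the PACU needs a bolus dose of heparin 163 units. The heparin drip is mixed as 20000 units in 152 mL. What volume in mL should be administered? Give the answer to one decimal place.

1.2 mL

Concentration = 20000 units ÷ 152 mL = 131.5789 units/mL
Volume = 163 units ÷ 131.5789 units/mL = 1.2388 mL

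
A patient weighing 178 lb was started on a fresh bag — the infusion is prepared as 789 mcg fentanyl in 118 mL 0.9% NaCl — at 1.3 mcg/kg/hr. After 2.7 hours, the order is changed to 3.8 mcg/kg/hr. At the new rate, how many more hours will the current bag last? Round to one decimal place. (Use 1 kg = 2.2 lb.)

Initial rate:
Weight = 178 lb ÷ 2.2 lb/kg = 80.90909 kg
Dose = 1.3 mcg/kg/hr × 80.90909 kg = 105.1818 mcg/hr
Concentration = 789 mcg ÷ 118 mL = 6.686441 mcg/mL
Rate = 105.1818 mcg/hr ÷ 6.686441 mcg/mL = 15.73061 mL/hr
Volume infused so far = 15.73061 mL/hr × 2.7 hr = 42.47266 mL
Volume remaining = 118 − 42.47266 = 75.52734 mL
New rate:
Dose = 3.8 mcg/kg/hr × 80.90909 kg = 307.4545 mcg/hr
Rate = 307.4545 mcg/hr ÷ 6.686441 mcg/mL = 45.9818 mL/hr
Time remaining = 75.52734 mL ÷ 45.9818 mL/hr = 1.642549 hr

1.6 hours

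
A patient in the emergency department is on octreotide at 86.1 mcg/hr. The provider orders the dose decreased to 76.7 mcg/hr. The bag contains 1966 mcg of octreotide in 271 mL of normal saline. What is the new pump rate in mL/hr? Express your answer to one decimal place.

Concentration = 1966 mcg ÷ 271 mL = 7.254613 mcg/mL
Rate = 76.7 mcg/hr ÷ 7.254613 mcg/mL = 10.57258 mL/hr

10.6 mL/hr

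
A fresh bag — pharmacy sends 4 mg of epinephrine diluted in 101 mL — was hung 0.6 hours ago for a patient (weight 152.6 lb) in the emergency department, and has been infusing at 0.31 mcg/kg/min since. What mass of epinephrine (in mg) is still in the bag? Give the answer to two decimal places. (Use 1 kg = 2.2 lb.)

Weight = 152.6 lb ÷ 2.2 lb/kg = 69.36364 kg
Dose = 0.31 mcg/kg/min × 69.36364 kg = 21.50273 mcg/min
21.50273 mcg/min × 60 min/hr = 1290.164 mcg/hr
Concentration = 4 mg ÷ 101 mL = 0.03960396 mg/mL = 39.60396 mcg/mL
Rate = 1290.164 mcg/hr ÷ 39.60396 mcg/mL = 32.57663 mL/hr
Volume infused = 32.57663 mL/hr × 0.6 hr = 19.54598 mL
Volume remaining = 101 − 19.54598 = 81.45402 mL
Drug remaining = 81.45402 mL × 39.60396 mcg/mL = 3225.902 mcg = 3.225902 mg

3.23 mg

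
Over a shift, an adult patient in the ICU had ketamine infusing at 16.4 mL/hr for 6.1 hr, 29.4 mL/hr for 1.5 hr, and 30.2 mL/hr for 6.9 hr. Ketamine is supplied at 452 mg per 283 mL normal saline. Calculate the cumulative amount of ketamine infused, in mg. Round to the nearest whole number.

Concentration = 452 mg ÷ 283 mL = 1.597173 mg/mL
Stage 1: 16.4 mL/hr × 6.1 hr = 100.04 mL → 100.04 mL × 1.597173 mg/mL = 159.7812 mg
Stage 2: 29.4 mL/hr × 1.5 hr = 44.1 mL → 44.1 mL × 1.597173 mg/mL = 70.43534 mg
Stage 3: 30.2 mL/hr × 6.9 hr = 208.38 mL → 208.38 mL × 1.597173 mg/mL = 332.8189 mg
Total = 159.7812 + 70.43534 + 332.8189 = 563.0355 mg

563 mg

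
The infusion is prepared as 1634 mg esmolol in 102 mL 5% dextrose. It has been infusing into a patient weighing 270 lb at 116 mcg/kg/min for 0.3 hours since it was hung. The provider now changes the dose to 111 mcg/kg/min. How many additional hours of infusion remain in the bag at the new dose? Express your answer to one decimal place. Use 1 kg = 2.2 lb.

Initial rate:
Weight = 270 lb ÷ 2.2 lb/kg = 122.7273 kg
Dose = 116 mcg/kg/min × 122.7273 kg = 14236.36 mcg/min
14236.36 mcg/min × 60 min/hr = 854181.8 mcg/hr
Concentration = 1634 mg ÷ 102 mL = 16.01961 mg/mL = 16019.61 mcg/mL
Rate = 854181.8 mcg/hr ÷ 16019.61 mcg/mL = 53.32102 mL/hr
Volume infused so far = 53.32102 mL/hr × 0.3 hr = 15.99631 mL
Volume remaining = 102 − 15.99631 = 86.00369 mL
New rate:
Dose = 111 mcg/kg/min × 122.7273 kg = 13622.73 mcg/min
13622.73 mcg/min × 60 min/hr = 817363.6 mcg/hr
Rate = 817363.6 mcg/hr ÷ 16019.61 mcg/mL = 51.0227 mL/hr
Time remaining = 86.00369 mL ÷ 51.0227 mL/hr = 1.685597 hr

1.7 hours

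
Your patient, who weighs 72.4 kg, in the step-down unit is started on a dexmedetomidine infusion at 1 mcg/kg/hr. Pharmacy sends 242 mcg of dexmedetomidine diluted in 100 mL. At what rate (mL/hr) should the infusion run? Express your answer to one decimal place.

29.9 mL/hr

Dose = 1 mcg/kg/hr × 72.4 kg = 72.4 mcg/hr
Concentration = 242 mcg ÷ 100 mL = 2.42 mcg/mL
Rate = 72.4 mcg/hr ÷ 2.42 mcg/mL = 29.91736 mL/hr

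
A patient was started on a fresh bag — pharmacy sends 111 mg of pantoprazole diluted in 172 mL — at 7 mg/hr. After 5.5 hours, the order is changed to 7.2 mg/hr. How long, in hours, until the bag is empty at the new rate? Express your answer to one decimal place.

10.1 hours

Initial rate:
Concentration = 111 mg ÷ 172 mL = 0.6453488 mg/mL
Rate = 7 mg/hr ÷ 0.6453488 mg/mL = 10.84685 mL/hr
Volume infused so far = 10.84685 mL/hr × 5.5 hr = 59.65766 mL
Volume remaining = 172 − 59.65766 = 112.3423 mL
New rate:
Rate = 7.2 mg/hr ÷ 0.6453488 mg/mL = 11.15676 mL/hr
Time remaining = 112.3423 mL ÷ 11.15676 mL/hr = 10.06944 hr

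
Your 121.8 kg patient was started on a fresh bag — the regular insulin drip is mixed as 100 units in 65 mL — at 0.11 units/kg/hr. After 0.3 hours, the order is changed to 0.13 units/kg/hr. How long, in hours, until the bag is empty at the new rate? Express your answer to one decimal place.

Initial rate:
Dose = 0.11 units/kg/hr × 121.8 kg = 13.398 units/hr
Concentration = 100 units ÷ 65 mL = 1.538462 units/mL
Rate = 13.398 units/hr ÷ 1.538462 units/mL = 8.7087 mL/hr
Volume infused so far = 8.7087 mL/hr × 0.3 hr = 2.61261 mL
Volume remaining = 65 − 2.61261 = 62.38739 mL
New rate:
Dose = 0.13 units/kg/hr × 121.8 kg = 15.834 units/hr
Rate = 15.834 units/hr ÷ 1.538462 units/mL = 10.2921 mL/hr
Time remaining = 62.38739 mL ÷ 10.2921 mL/hr = 6.061677 hr

6.1 hours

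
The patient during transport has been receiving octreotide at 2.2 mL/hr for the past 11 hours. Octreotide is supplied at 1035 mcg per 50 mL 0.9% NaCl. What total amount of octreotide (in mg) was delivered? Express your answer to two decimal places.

0.50 mg

Concentration = 1035 mcg ÷ 50 mL = 20.7 mcg/mL
Drug rate = 2.2 mL/hr × 20.7 mcg/mL = 45.54 mcg/hr
Total = 45.54 mcg/hr × 11 hr = 500.94 mcg = 0.50094 mg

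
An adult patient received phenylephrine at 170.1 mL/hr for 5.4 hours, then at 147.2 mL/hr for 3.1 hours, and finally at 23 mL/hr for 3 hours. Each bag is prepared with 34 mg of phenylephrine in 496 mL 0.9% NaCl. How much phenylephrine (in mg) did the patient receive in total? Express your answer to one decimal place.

99.0 mg

Concentration = 34 mg ÷ 496 mL = 0.06854839 mg/mL
Stage 1: 170.1 mL/hr × 5.4 hr = 918.54 mL → 918.54 mL × 0.06854839 mg/mL = 62.96444 mg
Stage 2: 147.2 mL/hr × 3.1 hr = 456.32 mL → 456.32 mL × 0.06854839 mg/mL = 31.28 mg
Stage 3: 23 mL/hr × 3 hr = 69 mL → 69 mL × 0.06854839 mg/mL = 4.729839 mg
Total = 62.96444 + 31.28 + 4.729839 = 98.97427 mg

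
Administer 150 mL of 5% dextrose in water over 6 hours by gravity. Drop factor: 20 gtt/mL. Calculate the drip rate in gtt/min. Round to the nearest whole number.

8 gtt/min

150 mL ÷ (6 hr × 60 = 360 min) = 0.4166667 mL/min
0.4166667 mL/min × 20 gtt/mL = 8.333333 gtt/min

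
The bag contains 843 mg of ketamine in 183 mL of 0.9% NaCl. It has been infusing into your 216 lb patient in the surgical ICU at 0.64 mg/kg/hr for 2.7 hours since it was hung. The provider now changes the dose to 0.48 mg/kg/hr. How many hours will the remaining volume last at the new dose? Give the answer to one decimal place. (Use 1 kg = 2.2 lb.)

14.3 hours

Initial rate:
Weight = 216 lb ÷ 2.2 lb/kg = 98.18182 kg
Dose = 0.64 mg/kg/hr × 98.18182 kg = 62.83636 mg/hr
Concentration = 843 mg ÷ 183 mL = 4.606557 mg/mL
Rate = 62.83636 mg/hr ÷ 4.606557 mg/mL = 13.64063 mL/hr
Volume infused so far = 13.64063 mL/hr × 2.7 hr = 36.82971 mL
Volume remaining = 183 − 36.82971 = 146.1703 mL
New rate:
Dose = 0.48 mg/kg/hr × 98.18182 kg = 47.12727 mg/hr
Rate = 47.12727 mg/hr ÷ 4.606557 mg/mL = 10.23048 mL/hr
Time remaining = 146.1703 mL ÷ 10.23048 mL/hr = 14.28773 hr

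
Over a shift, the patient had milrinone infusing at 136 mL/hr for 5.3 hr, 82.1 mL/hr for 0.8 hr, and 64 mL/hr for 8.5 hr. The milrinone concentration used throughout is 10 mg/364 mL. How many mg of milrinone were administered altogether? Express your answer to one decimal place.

36.6 mg

Concentration = 10 mg ÷ 364 mL = 0.02747253 mg/mL
Stage 1: 136 mL/hr × 5.3 hr = 720.8 mL → 720.8 mL × 0.02747253 mg/mL = 19.8022 mg
Stage 2: 82.1 mL/hr × 0.8 hr = 65.68 mL → 65.68 mL × 0.02747253 mg/mL = 1.804396 mg
Stage 3: 64 mL/hr × 8.5 hr = 544 mL → 544 mL × 0.02747253 mg/mL = 14.94505 mg
Total = 19.8022 + 1.804396 + 14.94505 = 36.55165 mg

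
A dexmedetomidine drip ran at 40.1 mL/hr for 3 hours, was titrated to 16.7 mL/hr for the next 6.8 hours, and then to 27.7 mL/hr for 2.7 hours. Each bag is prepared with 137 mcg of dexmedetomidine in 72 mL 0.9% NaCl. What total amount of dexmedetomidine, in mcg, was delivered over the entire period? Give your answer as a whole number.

587 mcg

Concentration = 137 mcg ÷ 72 mL = 1.902778 mcg/mL
Stage 1: 40.1 mL/hr × 3 hr = 120.3 mL → 120.3 mL × 1.902778 mcg/mL = 228.9042 mcg
Stage 2: 16.7 mL/hr × 6.8 hr = 113.56 mL → 113.56 mL × 1.902778 mcg/mL = 216.0794 mcg
Stage 3: 27.7 mL/hr × 2.7 hr = 74.79 mL → 74.79 mL × 1.902778 mcg/mL = 142.3088 mcg
Total = 228.9042 + 216.0794 + 142.3088 = 587.2924 mcg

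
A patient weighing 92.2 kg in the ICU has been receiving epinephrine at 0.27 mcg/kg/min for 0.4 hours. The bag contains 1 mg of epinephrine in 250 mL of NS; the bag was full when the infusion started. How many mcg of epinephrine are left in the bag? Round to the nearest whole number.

Dose = 0.27 mcg/kg/min × 92.2 kg = 24.894 mcg/min
24.894 mcg/min × 60 min/hr = 1493.64 mcg/hr
Concentration = 1 mg ÷ 250 mL = 0.004 mg/mL = 4 mcg/mL
Rate = 1493.64 mcg/hr ÷ 4 mcg/mL = 373.41 mL/hr
Volume infused = 373.41 mL/hr × 0.4 hr = 149.364 mL
Volume remaining = 250 − 149.364 = 100.636 mL
Drug remaining = 100.636 mL × 4 mcg/mL = 402.544 mcg

403 mcg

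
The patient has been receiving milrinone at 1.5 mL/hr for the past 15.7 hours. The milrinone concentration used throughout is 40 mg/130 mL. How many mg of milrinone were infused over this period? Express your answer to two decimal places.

Concentration = 40 mg ÷ 130 mL = 0.3076923 mg/mL = 307.6923 mcg/mL
Drug rate = 1.5 mL/hr × 307.6923 mcg/mL = 461.5385 mcg/hr
Total = 461.5385 mcg/hr × 15.7 hr = 7246.154 mcg = 7.246154 mg

7.25 mg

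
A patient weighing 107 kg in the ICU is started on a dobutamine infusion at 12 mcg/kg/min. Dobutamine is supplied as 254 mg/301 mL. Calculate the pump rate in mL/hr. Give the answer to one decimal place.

91.3 mL/hr

Dose = 12 mcg/kg/min × 107 kg = 1284 mcg/min
1284 mcg/min × 60 min/hr = 77040 mcg/hr
Concentration = 254 mg ÷ 301 mL = 0.8438538 mg/mL = 843.8538 mcg/mL
Rate = 77040 mcg/hr ÷ 843.8538 mcg/mL = 91.29543 mL/hr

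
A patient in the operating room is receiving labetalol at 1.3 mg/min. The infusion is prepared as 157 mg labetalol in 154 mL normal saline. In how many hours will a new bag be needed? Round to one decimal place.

2.0 hours

1.3 mg/min × 60 min/hr = 78 mg/hr
Concentration = 157 mg ÷ 154 mL = 1.019481 mg/mL
Rate = 78 mg/hr ÷ 1.019481 mg/mL = 76.50955 mL/hr
Duration = 154 mL ÷ 76.50955 mL/hr = 2.012821 hr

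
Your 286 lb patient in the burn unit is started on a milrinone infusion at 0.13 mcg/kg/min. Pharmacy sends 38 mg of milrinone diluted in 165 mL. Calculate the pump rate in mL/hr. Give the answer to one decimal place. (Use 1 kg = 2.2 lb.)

Weight = 286 lb ÷ 2.2 lb/kg = 130 kg
Dose = 0.13 mcg/kg/min × 130 kg = 16.9 mcg/min
16.9 mcg/min × 60 min/hr = 1014 mcg/hr
Concentration = 38 mg ÷ 165 mL = 0.230303 mg/mL = 230.303 mcg/mL
Rate = 1014 mcg/hr ÷ 230.303 mcg/mL = 4.402895 mL/hr

4.4 mL/hr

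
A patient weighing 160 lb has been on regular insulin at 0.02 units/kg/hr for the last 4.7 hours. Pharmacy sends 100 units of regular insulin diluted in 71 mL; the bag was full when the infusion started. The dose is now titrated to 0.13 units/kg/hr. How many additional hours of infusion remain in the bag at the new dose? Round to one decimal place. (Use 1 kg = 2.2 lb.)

9.9 hours

Initial rate:
Weight = 160 lb ÷ 2.2 lb/kg = 72.72727 kg
Dose = 0.02 units/kg/hr × 72.72727 kg = 1.454545 units/hr
Concentration = 100 units ÷ 71 mL = 1.408451 units/mL
Rate = 1.454545 units/hr ÷ 1.408451 units/mL = 1.032727 mL/hr
Volume infused so far = 1.032727 mL/hr × 4.7 hr = 4.853818 mL
Volume remaining = 71 − 4.853818 = 66.14618 mL
New rate:
Dose = 0.13 units/kg/hr × 72.72727 kg = 9.454545 units/hr
Rate = 9.454545 units/hr ÷ 1.408451 units/mL = 6.712727 mL/hr
Time remaining = 66.14618 mL ÷ 6.712727 mL/hr = 9.853846 hr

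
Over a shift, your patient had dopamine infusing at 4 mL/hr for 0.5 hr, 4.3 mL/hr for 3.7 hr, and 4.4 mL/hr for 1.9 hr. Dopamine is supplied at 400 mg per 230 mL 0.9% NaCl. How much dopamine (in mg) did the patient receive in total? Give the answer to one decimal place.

Concentration = 400 mg ÷ 230 mL = 1.73913 mg/mL
Stage 1: 4 mL/hr × 0.5 hr = 2 mL → 2 mL × 1.73913 mg/mL = 3.478261 mg
Stage 2: 4.3 mL/hr × 3.7 hr = 15.91 mL → 15.91 mL × 1.73913 mg/mL = 27.66957 mg
Stage 3: 4.4 mL/hr × 1.9 hr = 8.36 mL → 8.36 mL × 1.73913 mg/mL = 14.53913 mg
Total = 3.478261 + 27.66957 + 14.53913 = 45.68696 mg

45.7 mg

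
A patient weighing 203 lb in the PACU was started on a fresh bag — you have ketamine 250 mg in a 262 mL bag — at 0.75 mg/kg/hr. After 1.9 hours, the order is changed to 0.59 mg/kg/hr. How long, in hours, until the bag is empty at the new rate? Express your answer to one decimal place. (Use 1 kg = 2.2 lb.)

2.2 hours

Initial rate:
Weight = 203 lb ÷ 2.2 lb/kg = 92.27273 kg
Dose = 0.75 mg/kg/hr × 92.27273 kg = 69.20455 mg/hr
Concentration = 250 mg ÷ 262 mL = 0.9541985 mg/mL
Rate = 69.20455 mg/hr ÷ 0.9541985 mg/mL = 72.52636 mL/hr
Volume infused so far = 72.52636 mL/hr × 1.9 hr = 137.8001 mL
Volume remaining = 262 − 137.8001 = 124.1999 mL
New rate:
Dose = 0.59 mg/kg/hr × 92.27273 kg = 54.44091 mg/hr
Rate = 54.44091 mg/hr ÷ 0.9541985 mg/mL = 57.05407 mL/hr
Time remaining = 124.1999 mL ÷ 57.05407 mL/hr = 2.176881 hr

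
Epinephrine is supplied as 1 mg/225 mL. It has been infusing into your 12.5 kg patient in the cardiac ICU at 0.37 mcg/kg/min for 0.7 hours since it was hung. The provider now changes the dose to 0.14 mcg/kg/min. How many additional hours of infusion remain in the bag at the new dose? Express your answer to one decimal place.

7.7 hours

Initial rate:
Dose = 0.37 mcg/kg/min × 12.5 kg = 4.625 mcg/min
4.625 mcg/min × 60 min/hr = 277.5 mcg/hr
Concentration = 1 mg ÷ 225 mL = 0.004444444 mg/mL = 4.444444 mcg/mL
Rate = 277.5 mcg/hr ÷ 4.444444 mcg/mL = 62.4375 mL/hr
Volume infused so far = 62.4375 mL/hr × 0.7 hr = 43.70625 mL
Volume remaining = 225 − 43.70625 = 181.2937 mL
New rate:
Dose = 0.14 mcg/kg/min × 12.5 kg = 1.75 mcg/min
1.75 mcg/min × 60 min/hr = 105 mcg/hr
Rate = 105 mcg/hr ÷ 4.444444 mcg/mL = 23.625 mL/hr
Time remaining = 181.2937 mL ÷ 23.625 mL/hr = 7.67381 hr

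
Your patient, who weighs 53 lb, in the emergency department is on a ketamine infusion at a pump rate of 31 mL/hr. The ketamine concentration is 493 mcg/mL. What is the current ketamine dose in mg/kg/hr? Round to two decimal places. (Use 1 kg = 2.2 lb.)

0.63 mg/kg/hr

Weight = 53 lb ÷ 2.2 lb/kg = 24.09091 kg
Concentration = 493 mcg/mL = 0.493 mg/mL
Drug rate = 31 mL/hr × 0.493 mg/mL = 15.283 mg/hr
15.283 mg/hr ÷ 24.09091 kg = 0.6343887 mg/kg/hr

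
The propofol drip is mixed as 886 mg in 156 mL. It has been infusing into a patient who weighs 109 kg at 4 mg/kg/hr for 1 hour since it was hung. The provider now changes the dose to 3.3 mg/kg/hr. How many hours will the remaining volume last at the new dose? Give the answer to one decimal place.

Initial rate:
Dose = 4 mg/kg/hr × 109 kg = 436 mg/hr
Concentration = 886 mg ÷ 156 mL = 5.679487 mg/mL
Rate = 436 mg/hr ÷ 5.679487 mg/mL = 76.76749 mL/hr
Volume infused so far = 76.76749 mL/hr × 1 hr = 76.76749 mL
Volume remaining = 156 − 76.76749 = 79.23251 mL
New rate:
Dose = 3.3 mg/kg/hr × 109 kg = 359.7 mg/hr
Rate = 359.7 mg/hr ÷ 5.679487 mg/mL = 63.33318 mL/hr
Time remaining = 79.23251 mL ÷ 63.33318 mL/hr = 1.251043 hr

1.3 hours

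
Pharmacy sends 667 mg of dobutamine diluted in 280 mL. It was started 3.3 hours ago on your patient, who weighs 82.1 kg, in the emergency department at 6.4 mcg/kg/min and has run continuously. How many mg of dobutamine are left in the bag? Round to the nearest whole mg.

563 mg

Dose = 6.4 mcg/kg/min × 82.1 kg = 525.44 mcg/min
525.44 mcg/min × 60 min/hr = 31526.4 mcg/hr
Concentration = 667 mg ÷ 280 mL = 2.382143 mg/mL = 2382.143 mcg/mL
Rate = 31526.4 mcg/hr ÷ 2382.143 mcg/mL = 13.23447 mL/hr
Volume infused = 13.23447 mL/hr × 3.3 hr = 43.67375 mL
Volume remaining = 280 − 43.67375 = 236.3262 mL
Drug remaining = 236.3262 mL × 2382.143 mcg/mL = 562962.9 mcg = 562.9629 mg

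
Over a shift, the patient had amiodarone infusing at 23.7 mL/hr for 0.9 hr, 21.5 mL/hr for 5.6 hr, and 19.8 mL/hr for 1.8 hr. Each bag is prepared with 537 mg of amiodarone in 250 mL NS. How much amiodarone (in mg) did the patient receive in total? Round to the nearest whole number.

Concentration = 537 mg ÷ 250 mL = 2.148 mg/mL
Stage 1: 23.7 mL/hr × 0.9 hr = 21.33 mL → 21.33 mL × 2.148 mg/mL = 45.81684 mg
Stage 2: 21.5 mL/hr × 5.6 hr = 120.4 mL → 120.4 mL × 2.148 mg/mL = 258.6192 mg
Stage 3: 19.8 mL/hr × 1.8 hr = 35.64 mL → 35.64 mL × 2.148 mg/mL = 76.55472 mg
Total = 45.81684 + 258.6192 + 76.55472 = 380.9908 mg

381 mg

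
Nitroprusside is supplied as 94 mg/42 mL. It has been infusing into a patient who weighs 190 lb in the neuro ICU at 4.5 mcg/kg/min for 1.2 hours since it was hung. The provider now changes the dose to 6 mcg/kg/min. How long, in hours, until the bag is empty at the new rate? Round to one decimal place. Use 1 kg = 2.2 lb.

Initial rate:
Weight = 190 lb ÷ 2.2 lb/kg = 86.36364 kg
Dose = 4.5 mcg/kg/min × 86.36364 kg = 388.6364 mcg/min
388.6364 mcg/min × 60 min/hr = 23318.18 mcg/hr
Concentration = 94 mg ÷ 42 mL = 2.238095 mg/mL = 2238.095 mcg/mL
Rate = 23318.18 mcg/hr ÷ 2238.095 mcg/mL = 10.41876 mL/hr
Volume infused so far = 10.41876 mL/hr × 1.2 hr = 12.50251 mL
Volume remaining = 42 − 12.50251 = 29.49749 mL
New rate:
Dose = 6 mcg/kg/min × 86.36364 kg = 518.1818 mcg/min
518.1818 mcg/min × 60 min/hr = 31090.91 mcg/hr
Rate = 31090.91 mcg/hr ÷ 2238.095 mcg/mL = 13.89168 mL/hr
Time remaining = 29.49749 mL ÷ 13.89168 mL/hr = 2.123392 hr

2.1 hours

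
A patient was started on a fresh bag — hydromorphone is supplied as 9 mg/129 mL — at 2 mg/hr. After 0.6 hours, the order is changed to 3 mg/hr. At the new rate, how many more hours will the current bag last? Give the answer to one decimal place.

Initial rate:
Concentration = 9 mg ÷ 129 mL = 0.06976744 mg/mL
Rate = 2 mg/hr ÷ 0.06976744 mg/mL = 28.66667 mL/hr
Volume infused so far = 28.66667 mL/hr × 0.6 hr = 17.2 mL
Volume remaining = 129 − 17.2 = 111.8 mL
New rate:
Rate = 3 mg/hr ÷ 0.06976744 mg/mL = 43 mL/hr
Time remaining = 111.8 mL ÷ 43 mL/hr = 2.6 hr

2.6 hours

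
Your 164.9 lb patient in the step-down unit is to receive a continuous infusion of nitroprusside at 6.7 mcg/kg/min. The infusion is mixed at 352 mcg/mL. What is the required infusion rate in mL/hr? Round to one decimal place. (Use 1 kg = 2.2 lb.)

85.6 mL/hr

Weight = 164.9 lb ÷ 2.2 lb/kg = 74.95455 kg
Dose = 6.7 mcg/kg/min × 74.95455 kg = 502.1955 mcg/min
502.1955 mcg/min × 60 min/hr = 30131.73 mcg/hr
Rate = 30131.73 mcg/hr ÷ 352 mcg/mL = 85.6015 mL/hr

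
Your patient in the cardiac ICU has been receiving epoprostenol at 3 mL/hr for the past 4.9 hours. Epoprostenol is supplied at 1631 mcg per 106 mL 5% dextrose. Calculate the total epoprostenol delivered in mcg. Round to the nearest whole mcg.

226 mcg

Concentration = 1631 mcg ÷ 106 mL = 15.38679 mcg/mL = 15386.79 ng/mL
Drug rate = 3 mL/hr × 15386.79 ng/mL = 46160.38 ng/hr
Total = 46160.38 ng/hr × 4.9 hr = 226185.8 ng = 226.1858 mcg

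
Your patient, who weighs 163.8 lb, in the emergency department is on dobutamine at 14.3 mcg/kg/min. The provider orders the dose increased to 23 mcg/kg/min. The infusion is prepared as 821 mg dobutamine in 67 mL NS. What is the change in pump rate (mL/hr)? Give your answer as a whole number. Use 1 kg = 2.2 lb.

At the current dose:
Weight = 163.8 lb ÷ 2.2 lb/kg = 74.45455 kg
Dose = 14.3 mcg/kg/min × 74.45455 kg = 1064.7 mcg/min
1064.7 mcg/min × 60 min/hr = 63882 mcg/hr
Concentration = 821 mg ÷ 67 mL = 12.25373 mg/mL = 12253.73 mcg/mL
Rate = 63882 mcg/hr ÷ 12253.73 mcg/mL = 5.213269 mL/hr
At the new dose:
Dose = 23 mcg/kg/min × 74.45455 kg = 1712.455 mcg/min
1712.455 mcg/min × 60 min/hr = 102747.3 mcg/hr
Rate = 102747.3 mcg/hr ÷ 12253.73 mcg/mL = 8.384978 mL/hr
Change = 8.384978 − 5.213269 = 3.171709 mL/hr → 3.171709 mL/hr increase

3 mL/hr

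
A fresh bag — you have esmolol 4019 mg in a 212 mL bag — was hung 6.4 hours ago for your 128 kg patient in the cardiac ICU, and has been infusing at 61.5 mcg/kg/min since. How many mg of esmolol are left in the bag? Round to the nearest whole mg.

Dose = 61.5 mcg/kg/min × 128 kg = 7872 mcg/min
7872 mcg/min × 60 min/hr = 472320 mcg/hr
Concentration = 4019 mg ÷ 212 mL = 18.95755 mg/mL = 18957.55 mcg/mL
Rate = 472320 mcg/hr ÷ 18957.55 mcg/mL = 24.91462 mL/hr
Volume infused = 24.91462 mL/hr × 6.4 hr = 159.4535 mL
Volume remaining = 212 − 159.4535 = 52.54646 mL
Drug remaining = 52.54646 mL × 18957.55 mcg/mL = 996152 mcg = 996.152 mg

996 mg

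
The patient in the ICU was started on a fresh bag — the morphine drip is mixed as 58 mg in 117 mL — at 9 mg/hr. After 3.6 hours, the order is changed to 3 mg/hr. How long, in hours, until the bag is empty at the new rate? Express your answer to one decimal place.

8.5 hours

Initial rate:
Concentration = 58 mg ÷ 117 mL = 0.4957265 mg/mL
Rate = 9 mg/hr ÷ 0.4957265 mg/mL = 18.15517 mL/hr
Volume infused so far = 18.15517 mL/hr × 3.6 hr = 65.35862 mL
Volume remaining = 117 − 65.35862 = 51.64138 mL
New rate:
Rate = 3 mg/hr ÷ 0.4957265 mg/mL = 6.051724 mL/hr
Time remaining = 51.64138 mL ÷ 6.051724 mL/hr = 8.533333 hr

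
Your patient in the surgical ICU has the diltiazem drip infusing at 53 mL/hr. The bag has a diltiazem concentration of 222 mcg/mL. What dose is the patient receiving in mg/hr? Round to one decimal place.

Concentration = 222 mcg/mL = 0.222 mg/mL
Drug rate = 53 mL/hr × 0.222 mg/mL = 11.766 mg/hr

11.8 mg/hr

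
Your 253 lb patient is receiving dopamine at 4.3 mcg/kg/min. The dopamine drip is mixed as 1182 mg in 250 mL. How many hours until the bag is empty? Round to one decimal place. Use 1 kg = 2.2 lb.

39.8 hours

Weight = 253 lb ÷ 2.2 lb/kg = 115 kg
Dose = 4.3 mcg/kg/min × 115 kg = 494.5 mcg/min
494.5 mcg/min × 60 min/hr = 29670 mcg/hr
Concentration = 1182 mg ÷ 250 mL = 4.728 mg/mL = 4728 mcg/mL
Rate = 29670 mcg/hr ÷ 4728 mcg/mL = 6.275381 mL/hr
Duration = 250 mL ÷ 6.275381 mL/hr = 39.83822 hr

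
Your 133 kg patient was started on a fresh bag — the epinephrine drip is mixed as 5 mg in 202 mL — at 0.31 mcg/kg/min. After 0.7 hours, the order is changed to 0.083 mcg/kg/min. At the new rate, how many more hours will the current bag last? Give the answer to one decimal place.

4.9 hours

Initial rate:
Dose = 0.31 mcg/kg/min × 133 kg = 41.23 mcg/min
41.23 mcg/min × 60 min/hr = 2473.8 mcg/hr
Concentration = 5 mg ÷ 202 mL = 0.02475248 mg/mL = 24.75248 mcg/mL
Rate = 2473.8 mcg/hr ÷ 24.75248 mcg/mL = 99.94152 mL/hr
Volume infused so far = 99.94152 mL/hr × 0.7 hr = 69.95906 mL
Volume remaining = 202 − 69.95906 = 132.0409 mL
New rate:
Dose = 0.083 mcg/kg/min × 133 kg = 11.039 mcg/min
11.039 mcg/min × 60 min/hr = 662.34 mcg/hr
Rate = 662.34 mcg/hr ÷ 24.75248 mcg/mL = 26.75854 mL/hr
Time remaining = 132.0409 mL ÷ 26.75854 mL/hr = 4.934535 hr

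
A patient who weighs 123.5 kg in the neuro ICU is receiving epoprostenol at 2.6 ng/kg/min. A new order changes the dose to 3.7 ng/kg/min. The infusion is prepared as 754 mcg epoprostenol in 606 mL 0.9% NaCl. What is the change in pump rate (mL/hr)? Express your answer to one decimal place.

At the current dose:
Dose = 2.6 ng/kg/min × 123.5 kg = 321.1 ng/min
321.1 ng/min × 60 min/hr = 19266 ng/hr
Concentration = 754 mcg ÷ 606 mL = 1.244224 mcg/mL = 1244.224 ng/mL
Rate = 19266 ng/hr ÷ 1244.224 ng/mL = 15.48434 mL/hr
At the new dose:
Dose = 3.7 ng/kg/min × 123.5 kg = 456.95 ng/min
456.95 ng/min × 60 min/hr = 27417 ng/hr
Rate = 27417 ng/hr ÷ 1244.224 ng/mL = 22.03541 mL/hr
Change = 22.03541 − 15.48434 = 6.551069 mL/hr → 6.551069 mL/hr increase

6.6 mL/hr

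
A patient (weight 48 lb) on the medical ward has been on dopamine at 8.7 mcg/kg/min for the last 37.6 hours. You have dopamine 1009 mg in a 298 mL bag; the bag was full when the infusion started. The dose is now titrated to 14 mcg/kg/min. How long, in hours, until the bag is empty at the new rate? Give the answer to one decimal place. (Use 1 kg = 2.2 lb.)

31.7 hours

Initial rate:
Weight = 48 lb ÷ 2.2 lb/kg = 21.81818 kg
Dose = 8.7 mcg/kg/min × 21.81818 kg = 189.8182 mcg/min
189.8182 mcg/min × 60 min/hr = 11389.09 mcg/hr
Concentration = 1009 mg ÷ 298 mL = 3.385906 mg/mL = 3385.906 mcg/mL
Rate = 11389.09 mcg/hr ÷ 3385.906 mcg/mL = 3.363676 mL/hr
Volume infused so far = 3.363676 mL/hr × 37.6 hr = 126.4742 mL
Volume remaining = 298 − 126.4742 = 171.5258 mL
New rate:
Dose = 14 mcg/kg/min × 21.81818 kg = 305.4545 mcg/min
305.4545 mcg/min × 60 min/hr = 18327.27 mcg/hr
Rate = 18327.27 mcg/hr ÷ 3385.906 mcg/mL = 5.412812 mL/hr
Time remaining = 171.5258 mL ÷ 5.412812 mL/hr = 31.68885 hr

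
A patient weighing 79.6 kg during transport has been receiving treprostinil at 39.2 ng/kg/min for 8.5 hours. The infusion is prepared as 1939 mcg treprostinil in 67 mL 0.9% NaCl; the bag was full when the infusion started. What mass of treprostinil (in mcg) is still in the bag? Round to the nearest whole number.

348 mcg

Dose = 39.2 ng/kg/min × 79.6 kg = 3120.32 ng/min
3120.32 ng/min × 60 min/hr = 187219.2 ng/hr
Concentration = 1939 mcg ÷ 67 mL = 28.9403 mcg/mL = 28940.3 ng/mL
Rate = 187219.2 ng/hr ÷ 28940.3 ng/mL = 6.469152 mL/hr
Volume infused = 6.469152 mL/hr × 8.5 hr = 54.98779 mL
Volume remaining = 67 − 54.98779 = 12.01221 mL
Drug remaining = 12.01221 mL × 28940.3 ng/mL = 347636.8 ng = 347.6368 mcg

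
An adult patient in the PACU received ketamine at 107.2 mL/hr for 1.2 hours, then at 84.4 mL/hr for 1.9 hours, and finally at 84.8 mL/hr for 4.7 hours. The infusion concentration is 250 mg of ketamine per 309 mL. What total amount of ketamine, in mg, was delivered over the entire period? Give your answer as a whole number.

Concentration = 250 mg ÷ 309 mL = 0.8090615 mg/mL
Stage 1: 107.2 mL/hr × 1.2 hr = 128.64 mL → 128.64 mL × 0.8090615 mg/mL = 104.0777 mg
Stage 2: 84.4 mL/hr × 1.9 hr = 160.36 mL → 160.36 mL × 0.8090615 mg/mL = 129.7411 mg
Stage 3: 84.8 mL/hr × 4.7 hr = 398.56 mL → 398.56 mL × 0.8090615 mg/mL = 322.4595 mg
Total = 104.0777 + 129.7411 + 322.4595 = 556.2783 mg

556 mg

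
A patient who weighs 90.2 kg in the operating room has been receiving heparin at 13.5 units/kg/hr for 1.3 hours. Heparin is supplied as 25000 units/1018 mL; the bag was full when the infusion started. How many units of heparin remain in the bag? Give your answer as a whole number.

23417 units

Dose = 13.5 units/kg/hr × 90.2 kg = 1217.7 units/hr
Concentration = 25000 units ÷ 1018 mL = 24.55796 units/mL
Rate = 1217.7 units/hr ÷ 24.55796 units/mL = 49.58474 mL/hr
Volume infused = 49.58474 mL/hr × 1.3 hr = 64.46017 mL
Volume remaining = 1018 − 64.46017 = 953.5398 mL
Drug remaining = 953.5398 mL × 24.55796 units/mL = 23416.99 units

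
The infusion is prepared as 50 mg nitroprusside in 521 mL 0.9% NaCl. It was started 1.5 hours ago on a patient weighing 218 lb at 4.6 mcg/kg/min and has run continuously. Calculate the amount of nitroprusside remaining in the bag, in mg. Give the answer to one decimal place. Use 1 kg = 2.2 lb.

Weight = 218 lb ÷ 2.2 lb/kg = 99.09091 kg
Dose = 4.6 mcg/kg/min × 99.09091 kg = 455.8182 mcg/min
455.8182 mcg/min × 60 min/hr = 27349.09 mcg/hr
Concentration = 50 mg ÷ 521 mL = 0.09596929 mg/mL = 95.96929 mcg/mL
Rate = 27349.09 mcg/hr ÷ 95.96929 mcg/mL = 284.9775 mL/hr
Volume infused = 284.9775 mL/hr × 1.5 hr = 427.4663 mL
Volume remaining = 521 − 427.4663 = 93.53371 mL
Drug remaining = 93.53371 mL × 95.96929 mcg/mL = 8976.364 mcg = 8.976364 mg

9.0 mg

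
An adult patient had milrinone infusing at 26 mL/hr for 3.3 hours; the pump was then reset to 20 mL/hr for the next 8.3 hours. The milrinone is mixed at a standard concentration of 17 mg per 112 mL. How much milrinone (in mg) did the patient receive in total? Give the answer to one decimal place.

38.2 mg

Concentration = 17 mg ÷ 112 mL = 0.1517857 mg/mL
Stage 1: 26 mL/hr × 3.3 hr = 85.8 mL → 85.8 mL × 0.1517857 mg/mL = 13.02321 mg
Stage 2: 20 mL/hr × 8.3 hr = 166 mL → 166 mL × 0.1517857 mg/mL = 25.19643 mg
Total = 13.02321 + 25.19643 = 38.21964 mg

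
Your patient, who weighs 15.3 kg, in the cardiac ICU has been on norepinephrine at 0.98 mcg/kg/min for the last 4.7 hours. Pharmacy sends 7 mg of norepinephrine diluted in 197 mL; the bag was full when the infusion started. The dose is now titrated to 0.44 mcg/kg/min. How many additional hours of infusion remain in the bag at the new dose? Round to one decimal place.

6.9 hours

Initial rate:
Dose = 0.98 mcg/kg/min × 15.3 kg = 14.994 mcg/min
14.994 mcg/min × 60 min/hr = 899.64 mcg/hr
Concentration = 7 mg ÷ 197 mL = 0.03553299 mg/mL = 35.53299 mcg/mL
Rate = 899.64 mcg/hr ÷ 35.53299 mcg/mL = 25.31844 mL/hr
Volume infused so far = 25.31844 mL/hr × 4.7 hr = 118.9967 mL
Volume remaining = 197 − 118.9967 = 78.00333 mL
New rate:
Dose = 0.44 mcg/kg/min × 15.3 kg = 6.732 mcg/min
6.732 mcg/min × 60 min/hr = 403.92 mcg/hr
Rate = 403.92 mcg/hr ÷ 35.53299 mcg/mL = 11.36746 mL/hr
Time remaining = 78.00333 mL ÷ 11.36746 mL/hr = 6.861983 hr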